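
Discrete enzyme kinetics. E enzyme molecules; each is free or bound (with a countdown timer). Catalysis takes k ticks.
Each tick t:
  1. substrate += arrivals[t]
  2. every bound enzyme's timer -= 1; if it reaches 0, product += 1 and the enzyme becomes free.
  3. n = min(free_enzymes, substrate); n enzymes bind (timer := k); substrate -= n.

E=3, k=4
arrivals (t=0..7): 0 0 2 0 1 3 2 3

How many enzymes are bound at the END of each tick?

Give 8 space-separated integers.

t=0: arr=0 -> substrate=0 bound=0 product=0
t=1: arr=0 -> substrate=0 bound=0 product=0
t=2: arr=2 -> substrate=0 bound=2 product=0
t=3: arr=0 -> substrate=0 bound=2 product=0
t=4: arr=1 -> substrate=0 bound=3 product=0
t=5: arr=3 -> substrate=3 bound=3 product=0
t=6: arr=2 -> substrate=3 bound=3 product=2
t=7: arr=3 -> substrate=6 bound=3 product=2

Answer: 0 0 2 2 3 3 3 3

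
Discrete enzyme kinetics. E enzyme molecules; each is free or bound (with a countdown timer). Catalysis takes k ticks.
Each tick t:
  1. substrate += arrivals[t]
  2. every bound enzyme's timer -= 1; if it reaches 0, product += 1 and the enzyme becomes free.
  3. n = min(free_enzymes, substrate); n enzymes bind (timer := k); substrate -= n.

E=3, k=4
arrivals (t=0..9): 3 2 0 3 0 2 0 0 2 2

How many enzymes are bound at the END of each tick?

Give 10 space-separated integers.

Answer: 3 3 3 3 3 3 3 3 3 3

Derivation:
t=0: arr=3 -> substrate=0 bound=3 product=0
t=1: arr=2 -> substrate=2 bound=3 product=0
t=2: arr=0 -> substrate=2 bound=3 product=0
t=3: arr=3 -> substrate=5 bound=3 product=0
t=4: arr=0 -> substrate=2 bound=3 product=3
t=5: arr=2 -> substrate=4 bound=3 product=3
t=6: arr=0 -> substrate=4 bound=3 product=3
t=7: arr=0 -> substrate=4 bound=3 product=3
t=8: arr=2 -> substrate=3 bound=3 product=6
t=9: arr=2 -> substrate=5 bound=3 product=6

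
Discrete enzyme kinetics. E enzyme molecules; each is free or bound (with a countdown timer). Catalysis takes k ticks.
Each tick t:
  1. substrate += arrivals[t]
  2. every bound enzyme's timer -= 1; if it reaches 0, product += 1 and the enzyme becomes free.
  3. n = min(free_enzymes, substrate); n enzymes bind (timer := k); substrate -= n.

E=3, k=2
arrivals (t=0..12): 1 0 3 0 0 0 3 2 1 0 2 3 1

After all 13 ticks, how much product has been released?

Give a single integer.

t=0: arr=1 -> substrate=0 bound=1 product=0
t=1: arr=0 -> substrate=0 bound=1 product=0
t=2: arr=3 -> substrate=0 bound=3 product=1
t=3: arr=0 -> substrate=0 bound=3 product=1
t=4: arr=0 -> substrate=0 bound=0 product=4
t=5: arr=0 -> substrate=0 bound=0 product=4
t=6: arr=3 -> substrate=0 bound=3 product=4
t=7: arr=2 -> substrate=2 bound=3 product=4
t=8: arr=1 -> substrate=0 bound=3 product=7
t=9: arr=0 -> substrate=0 bound=3 product=7
t=10: arr=2 -> substrate=0 bound=2 product=10
t=11: arr=3 -> substrate=2 bound=3 product=10
t=12: arr=1 -> substrate=1 bound=3 product=12

Answer: 12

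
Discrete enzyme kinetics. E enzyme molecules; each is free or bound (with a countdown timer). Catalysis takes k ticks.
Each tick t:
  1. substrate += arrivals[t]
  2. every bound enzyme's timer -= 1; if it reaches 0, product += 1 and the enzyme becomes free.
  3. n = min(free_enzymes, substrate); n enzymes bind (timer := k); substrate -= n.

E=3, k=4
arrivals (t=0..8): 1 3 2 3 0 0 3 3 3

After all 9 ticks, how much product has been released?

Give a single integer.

Answer: 4

Derivation:
t=0: arr=1 -> substrate=0 bound=1 product=0
t=1: arr=3 -> substrate=1 bound=3 product=0
t=2: arr=2 -> substrate=3 bound=3 product=0
t=3: arr=3 -> substrate=6 bound=3 product=0
t=4: arr=0 -> substrate=5 bound=3 product=1
t=5: arr=0 -> substrate=3 bound=3 product=3
t=6: arr=3 -> substrate=6 bound=3 product=3
t=7: arr=3 -> substrate=9 bound=3 product=3
t=8: arr=3 -> substrate=11 bound=3 product=4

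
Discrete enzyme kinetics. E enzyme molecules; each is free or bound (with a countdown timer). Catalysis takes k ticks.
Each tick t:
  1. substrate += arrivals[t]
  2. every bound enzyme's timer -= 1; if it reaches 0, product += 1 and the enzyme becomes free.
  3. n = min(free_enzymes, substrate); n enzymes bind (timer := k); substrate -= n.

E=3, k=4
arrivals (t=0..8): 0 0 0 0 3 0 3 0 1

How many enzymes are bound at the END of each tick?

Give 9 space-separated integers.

Answer: 0 0 0 0 3 3 3 3 3

Derivation:
t=0: arr=0 -> substrate=0 bound=0 product=0
t=1: arr=0 -> substrate=0 bound=0 product=0
t=2: arr=0 -> substrate=0 bound=0 product=0
t=3: arr=0 -> substrate=0 bound=0 product=0
t=4: arr=3 -> substrate=0 bound=3 product=0
t=5: arr=0 -> substrate=0 bound=3 product=0
t=6: arr=3 -> substrate=3 bound=3 product=0
t=7: arr=0 -> substrate=3 bound=3 product=0
t=8: arr=1 -> substrate=1 bound=3 product=3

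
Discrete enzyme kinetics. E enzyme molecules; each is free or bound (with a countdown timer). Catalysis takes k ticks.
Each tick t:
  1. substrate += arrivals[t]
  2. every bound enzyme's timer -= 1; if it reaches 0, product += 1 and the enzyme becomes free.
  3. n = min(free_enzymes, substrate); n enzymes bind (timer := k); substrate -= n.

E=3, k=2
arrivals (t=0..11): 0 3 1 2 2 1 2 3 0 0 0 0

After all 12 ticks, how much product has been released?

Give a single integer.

Answer: 14

Derivation:
t=0: arr=0 -> substrate=0 bound=0 product=0
t=1: arr=3 -> substrate=0 bound=3 product=0
t=2: arr=1 -> substrate=1 bound=3 product=0
t=3: arr=2 -> substrate=0 bound=3 product=3
t=4: arr=2 -> substrate=2 bound=3 product=3
t=5: arr=1 -> substrate=0 bound=3 product=6
t=6: arr=2 -> substrate=2 bound=3 product=6
t=7: arr=3 -> substrate=2 bound=3 product=9
t=8: arr=0 -> substrate=2 bound=3 product=9
t=9: arr=0 -> substrate=0 bound=2 product=12
t=10: arr=0 -> substrate=0 bound=2 product=12
t=11: arr=0 -> substrate=0 bound=0 product=14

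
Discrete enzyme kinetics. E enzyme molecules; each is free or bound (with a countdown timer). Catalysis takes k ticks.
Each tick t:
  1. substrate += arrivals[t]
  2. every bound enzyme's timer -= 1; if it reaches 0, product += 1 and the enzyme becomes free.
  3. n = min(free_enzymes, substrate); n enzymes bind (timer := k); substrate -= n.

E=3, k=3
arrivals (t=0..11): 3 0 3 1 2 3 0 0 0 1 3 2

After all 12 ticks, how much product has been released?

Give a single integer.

t=0: arr=3 -> substrate=0 bound=3 product=0
t=1: arr=0 -> substrate=0 bound=3 product=0
t=2: arr=3 -> substrate=3 bound=3 product=0
t=3: arr=1 -> substrate=1 bound=3 product=3
t=4: arr=2 -> substrate=3 bound=3 product=3
t=5: arr=3 -> substrate=6 bound=3 product=3
t=6: arr=0 -> substrate=3 bound=3 product=6
t=7: arr=0 -> substrate=3 bound=3 product=6
t=8: arr=0 -> substrate=3 bound=3 product=6
t=9: arr=1 -> substrate=1 bound=3 product=9
t=10: arr=3 -> substrate=4 bound=3 product=9
t=11: arr=2 -> substrate=6 bound=3 product=9

Answer: 9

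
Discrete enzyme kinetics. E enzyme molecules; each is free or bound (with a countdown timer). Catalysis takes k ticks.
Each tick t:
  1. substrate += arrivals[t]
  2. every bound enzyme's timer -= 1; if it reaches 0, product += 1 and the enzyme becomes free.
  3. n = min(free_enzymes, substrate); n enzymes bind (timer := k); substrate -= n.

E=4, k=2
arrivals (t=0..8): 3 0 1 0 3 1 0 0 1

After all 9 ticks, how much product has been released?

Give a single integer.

Answer: 8

Derivation:
t=0: arr=3 -> substrate=0 bound=3 product=0
t=1: arr=0 -> substrate=0 bound=3 product=0
t=2: arr=1 -> substrate=0 bound=1 product=3
t=3: arr=0 -> substrate=0 bound=1 product=3
t=4: arr=3 -> substrate=0 bound=3 product=4
t=5: arr=1 -> substrate=0 bound=4 product=4
t=6: arr=0 -> substrate=0 bound=1 product=7
t=7: arr=0 -> substrate=0 bound=0 product=8
t=8: arr=1 -> substrate=0 bound=1 product=8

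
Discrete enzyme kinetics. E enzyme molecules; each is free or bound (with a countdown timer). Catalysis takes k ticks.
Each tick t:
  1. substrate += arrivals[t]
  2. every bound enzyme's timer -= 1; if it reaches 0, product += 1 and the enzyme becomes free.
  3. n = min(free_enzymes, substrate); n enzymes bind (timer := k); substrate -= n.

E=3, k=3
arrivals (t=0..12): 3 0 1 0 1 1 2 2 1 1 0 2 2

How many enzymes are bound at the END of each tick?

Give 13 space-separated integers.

t=0: arr=3 -> substrate=0 bound=3 product=0
t=1: arr=0 -> substrate=0 bound=3 product=0
t=2: arr=1 -> substrate=1 bound=3 product=0
t=3: arr=0 -> substrate=0 bound=1 product=3
t=4: arr=1 -> substrate=0 bound=2 product=3
t=5: arr=1 -> substrate=0 bound=3 product=3
t=6: arr=2 -> substrate=1 bound=3 product=4
t=7: arr=2 -> substrate=2 bound=3 product=5
t=8: arr=1 -> substrate=2 bound=3 product=6
t=9: arr=1 -> substrate=2 bound=3 product=7
t=10: arr=0 -> substrate=1 bound=3 product=8
t=11: arr=2 -> substrate=2 bound=3 product=9
t=12: arr=2 -> substrate=3 bound=3 product=10

Answer: 3 3 3 1 2 3 3 3 3 3 3 3 3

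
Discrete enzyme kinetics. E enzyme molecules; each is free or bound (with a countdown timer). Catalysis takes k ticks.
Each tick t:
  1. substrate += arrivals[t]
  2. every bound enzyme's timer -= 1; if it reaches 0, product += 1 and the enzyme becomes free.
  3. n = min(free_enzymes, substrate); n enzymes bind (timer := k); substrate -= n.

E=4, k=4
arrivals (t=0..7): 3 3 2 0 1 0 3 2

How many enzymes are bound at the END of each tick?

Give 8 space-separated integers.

Answer: 3 4 4 4 4 4 4 4

Derivation:
t=0: arr=3 -> substrate=0 bound=3 product=0
t=1: arr=3 -> substrate=2 bound=4 product=0
t=2: arr=2 -> substrate=4 bound=4 product=0
t=3: arr=0 -> substrate=4 bound=4 product=0
t=4: arr=1 -> substrate=2 bound=4 product=3
t=5: arr=0 -> substrate=1 bound=4 product=4
t=6: arr=3 -> substrate=4 bound=4 product=4
t=7: arr=2 -> substrate=6 bound=4 product=4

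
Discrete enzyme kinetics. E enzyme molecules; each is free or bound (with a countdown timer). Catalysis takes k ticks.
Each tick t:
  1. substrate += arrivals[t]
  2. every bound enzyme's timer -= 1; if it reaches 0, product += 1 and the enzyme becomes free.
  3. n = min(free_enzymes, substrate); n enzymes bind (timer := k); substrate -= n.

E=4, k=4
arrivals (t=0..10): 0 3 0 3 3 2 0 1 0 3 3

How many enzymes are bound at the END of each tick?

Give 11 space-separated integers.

t=0: arr=0 -> substrate=0 bound=0 product=0
t=1: arr=3 -> substrate=0 bound=3 product=0
t=2: arr=0 -> substrate=0 bound=3 product=0
t=3: arr=3 -> substrate=2 bound=4 product=0
t=4: arr=3 -> substrate=5 bound=4 product=0
t=5: arr=2 -> substrate=4 bound=4 product=3
t=6: arr=0 -> substrate=4 bound=4 product=3
t=7: arr=1 -> substrate=4 bound=4 product=4
t=8: arr=0 -> substrate=4 bound=4 product=4
t=9: arr=3 -> substrate=4 bound=4 product=7
t=10: arr=3 -> substrate=7 bound=4 product=7

Answer: 0 3 3 4 4 4 4 4 4 4 4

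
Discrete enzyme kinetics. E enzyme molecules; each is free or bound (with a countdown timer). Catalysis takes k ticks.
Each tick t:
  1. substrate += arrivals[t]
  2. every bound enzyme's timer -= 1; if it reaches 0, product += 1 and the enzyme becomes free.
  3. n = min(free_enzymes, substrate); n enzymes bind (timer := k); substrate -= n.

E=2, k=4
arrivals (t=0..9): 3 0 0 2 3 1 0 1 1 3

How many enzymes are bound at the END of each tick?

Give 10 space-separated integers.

t=0: arr=3 -> substrate=1 bound=2 product=0
t=1: arr=0 -> substrate=1 bound=2 product=0
t=2: arr=0 -> substrate=1 bound=2 product=0
t=3: arr=2 -> substrate=3 bound=2 product=0
t=4: arr=3 -> substrate=4 bound=2 product=2
t=5: arr=1 -> substrate=5 bound=2 product=2
t=6: arr=0 -> substrate=5 bound=2 product=2
t=7: arr=1 -> substrate=6 bound=2 product=2
t=8: arr=1 -> substrate=5 bound=2 product=4
t=9: arr=3 -> substrate=8 bound=2 product=4

Answer: 2 2 2 2 2 2 2 2 2 2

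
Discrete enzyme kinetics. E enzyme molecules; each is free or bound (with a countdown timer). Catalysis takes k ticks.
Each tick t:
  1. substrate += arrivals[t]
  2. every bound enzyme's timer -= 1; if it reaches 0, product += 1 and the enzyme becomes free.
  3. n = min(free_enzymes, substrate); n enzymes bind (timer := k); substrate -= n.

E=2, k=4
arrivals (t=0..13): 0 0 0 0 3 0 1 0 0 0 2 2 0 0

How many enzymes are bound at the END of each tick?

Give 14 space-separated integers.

t=0: arr=0 -> substrate=0 bound=0 product=0
t=1: arr=0 -> substrate=0 bound=0 product=0
t=2: arr=0 -> substrate=0 bound=0 product=0
t=3: arr=0 -> substrate=0 bound=0 product=0
t=4: arr=3 -> substrate=1 bound=2 product=0
t=5: arr=0 -> substrate=1 bound=2 product=0
t=6: arr=1 -> substrate=2 bound=2 product=0
t=7: arr=0 -> substrate=2 bound=2 product=0
t=8: arr=0 -> substrate=0 bound=2 product=2
t=9: arr=0 -> substrate=0 bound=2 product=2
t=10: arr=2 -> substrate=2 bound=2 product=2
t=11: arr=2 -> substrate=4 bound=2 product=2
t=12: arr=0 -> substrate=2 bound=2 product=4
t=13: arr=0 -> substrate=2 bound=2 product=4

Answer: 0 0 0 0 2 2 2 2 2 2 2 2 2 2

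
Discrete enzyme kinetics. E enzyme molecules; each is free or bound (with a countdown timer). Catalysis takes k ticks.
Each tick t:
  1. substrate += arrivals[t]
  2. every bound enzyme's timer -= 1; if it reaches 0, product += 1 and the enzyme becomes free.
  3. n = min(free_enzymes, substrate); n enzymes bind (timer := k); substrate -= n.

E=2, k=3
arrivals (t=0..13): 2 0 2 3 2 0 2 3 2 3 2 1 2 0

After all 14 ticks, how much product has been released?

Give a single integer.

Answer: 8

Derivation:
t=0: arr=2 -> substrate=0 bound=2 product=0
t=1: arr=0 -> substrate=0 bound=2 product=0
t=2: arr=2 -> substrate=2 bound=2 product=0
t=3: arr=3 -> substrate=3 bound=2 product=2
t=4: arr=2 -> substrate=5 bound=2 product=2
t=5: arr=0 -> substrate=5 bound=2 product=2
t=6: arr=2 -> substrate=5 bound=2 product=4
t=7: arr=3 -> substrate=8 bound=2 product=4
t=8: arr=2 -> substrate=10 bound=2 product=4
t=9: arr=3 -> substrate=11 bound=2 product=6
t=10: arr=2 -> substrate=13 bound=2 product=6
t=11: arr=1 -> substrate=14 bound=2 product=6
t=12: arr=2 -> substrate=14 bound=2 product=8
t=13: arr=0 -> substrate=14 bound=2 product=8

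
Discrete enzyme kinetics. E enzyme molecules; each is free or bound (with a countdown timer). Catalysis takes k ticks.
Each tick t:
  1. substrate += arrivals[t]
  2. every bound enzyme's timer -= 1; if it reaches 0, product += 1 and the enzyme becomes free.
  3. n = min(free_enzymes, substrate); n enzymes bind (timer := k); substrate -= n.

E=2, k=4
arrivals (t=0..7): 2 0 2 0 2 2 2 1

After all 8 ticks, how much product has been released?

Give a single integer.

t=0: arr=2 -> substrate=0 bound=2 product=0
t=1: arr=0 -> substrate=0 bound=2 product=0
t=2: arr=2 -> substrate=2 bound=2 product=0
t=3: arr=0 -> substrate=2 bound=2 product=0
t=4: arr=2 -> substrate=2 bound=2 product=2
t=5: arr=2 -> substrate=4 bound=2 product=2
t=6: arr=2 -> substrate=6 bound=2 product=2
t=7: arr=1 -> substrate=7 bound=2 product=2

Answer: 2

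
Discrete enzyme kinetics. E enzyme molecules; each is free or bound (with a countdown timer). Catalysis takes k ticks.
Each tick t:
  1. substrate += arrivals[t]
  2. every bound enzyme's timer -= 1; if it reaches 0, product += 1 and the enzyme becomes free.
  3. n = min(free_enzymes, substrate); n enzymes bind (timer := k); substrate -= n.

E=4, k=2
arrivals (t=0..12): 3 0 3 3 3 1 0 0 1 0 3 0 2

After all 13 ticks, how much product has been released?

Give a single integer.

t=0: arr=3 -> substrate=0 bound=3 product=0
t=1: arr=0 -> substrate=0 bound=3 product=0
t=2: arr=3 -> substrate=0 bound=3 product=3
t=3: arr=3 -> substrate=2 bound=4 product=3
t=4: arr=3 -> substrate=2 bound=4 product=6
t=5: arr=1 -> substrate=2 bound=4 product=7
t=6: arr=0 -> substrate=0 bound=3 product=10
t=7: arr=0 -> substrate=0 bound=2 product=11
t=8: arr=1 -> substrate=0 bound=1 product=13
t=9: arr=0 -> substrate=0 bound=1 product=13
t=10: arr=3 -> substrate=0 bound=3 product=14
t=11: arr=0 -> substrate=0 bound=3 product=14
t=12: arr=2 -> substrate=0 bound=2 product=17

Answer: 17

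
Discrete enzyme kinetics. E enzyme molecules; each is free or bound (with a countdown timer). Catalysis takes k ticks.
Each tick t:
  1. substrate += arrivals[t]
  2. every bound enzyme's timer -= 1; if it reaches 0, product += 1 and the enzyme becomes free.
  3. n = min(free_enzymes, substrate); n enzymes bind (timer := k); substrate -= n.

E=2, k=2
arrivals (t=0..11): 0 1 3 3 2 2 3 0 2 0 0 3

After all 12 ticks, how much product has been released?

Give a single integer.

t=0: arr=0 -> substrate=0 bound=0 product=0
t=1: arr=1 -> substrate=0 bound=1 product=0
t=2: arr=3 -> substrate=2 bound=2 product=0
t=3: arr=3 -> substrate=4 bound=2 product=1
t=4: arr=2 -> substrate=5 bound=2 product=2
t=5: arr=2 -> substrate=6 bound=2 product=3
t=6: arr=3 -> substrate=8 bound=2 product=4
t=7: arr=0 -> substrate=7 bound=2 product=5
t=8: arr=2 -> substrate=8 bound=2 product=6
t=9: arr=0 -> substrate=7 bound=2 product=7
t=10: arr=0 -> substrate=6 bound=2 product=8
t=11: arr=3 -> substrate=8 bound=2 product=9

Answer: 9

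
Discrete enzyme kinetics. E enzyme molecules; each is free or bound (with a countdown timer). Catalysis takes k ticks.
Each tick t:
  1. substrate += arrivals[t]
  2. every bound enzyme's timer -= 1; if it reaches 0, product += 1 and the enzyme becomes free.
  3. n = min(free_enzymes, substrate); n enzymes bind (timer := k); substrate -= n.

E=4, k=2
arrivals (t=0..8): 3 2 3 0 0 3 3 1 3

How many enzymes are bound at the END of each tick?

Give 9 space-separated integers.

Answer: 3 4 4 4 1 3 4 4 4

Derivation:
t=0: arr=3 -> substrate=0 bound=3 product=0
t=1: arr=2 -> substrate=1 bound=4 product=0
t=2: arr=3 -> substrate=1 bound=4 product=3
t=3: arr=0 -> substrate=0 bound=4 product=4
t=4: arr=0 -> substrate=0 bound=1 product=7
t=5: arr=3 -> substrate=0 bound=3 product=8
t=6: arr=3 -> substrate=2 bound=4 product=8
t=7: arr=1 -> substrate=0 bound=4 product=11
t=8: arr=3 -> substrate=2 bound=4 product=12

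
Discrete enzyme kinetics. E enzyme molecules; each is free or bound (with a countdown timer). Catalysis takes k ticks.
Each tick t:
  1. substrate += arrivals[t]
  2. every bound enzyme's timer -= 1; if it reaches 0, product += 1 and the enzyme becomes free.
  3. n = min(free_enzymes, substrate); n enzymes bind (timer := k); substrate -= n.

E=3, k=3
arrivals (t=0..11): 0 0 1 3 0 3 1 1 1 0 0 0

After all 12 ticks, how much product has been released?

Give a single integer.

Answer: 7

Derivation:
t=0: arr=0 -> substrate=0 bound=0 product=0
t=1: arr=0 -> substrate=0 bound=0 product=0
t=2: arr=1 -> substrate=0 bound=1 product=0
t=3: arr=3 -> substrate=1 bound=3 product=0
t=4: arr=0 -> substrate=1 bound=3 product=0
t=5: arr=3 -> substrate=3 bound=3 product=1
t=6: arr=1 -> substrate=2 bound=3 product=3
t=7: arr=1 -> substrate=3 bound=3 product=3
t=8: arr=1 -> substrate=3 bound=3 product=4
t=9: arr=0 -> substrate=1 bound=3 product=6
t=10: arr=0 -> substrate=1 bound=3 product=6
t=11: arr=0 -> substrate=0 bound=3 product=7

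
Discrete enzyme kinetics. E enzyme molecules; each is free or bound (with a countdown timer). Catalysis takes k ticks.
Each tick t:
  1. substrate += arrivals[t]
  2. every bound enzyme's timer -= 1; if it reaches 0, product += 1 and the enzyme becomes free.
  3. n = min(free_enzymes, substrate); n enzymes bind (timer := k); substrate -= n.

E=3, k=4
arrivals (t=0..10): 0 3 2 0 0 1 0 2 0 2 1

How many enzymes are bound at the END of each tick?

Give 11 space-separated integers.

t=0: arr=0 -> substrate=0 bound=0 product=0
t=1: arr=3 -> substrate=0 bound=3 product=0
t=2: arr=2 -> substrate=2 bound=3 product=0
t=3: arr=0 -> substrate=2 bound=3 product=0
t=4: arr=0 -> substrate=2 bound=3 product=0
t=5: arr=1 -> substrate=0 bound=3 product=3
t=6: arr=0 -> substrate=0 bound=3 product=3
t=7: arr=2 -> substrate=2 bound=3 product=3
t=8: arr=0 -> substrate=2 bound=3 product=3
t=9: arr=2 -> substrate=1 bound=3 product=6
t=10: arr=1 -> substrate=2 bound=3 product=6

Answer: 0 3 3 3 3 3 3 3 3 3 3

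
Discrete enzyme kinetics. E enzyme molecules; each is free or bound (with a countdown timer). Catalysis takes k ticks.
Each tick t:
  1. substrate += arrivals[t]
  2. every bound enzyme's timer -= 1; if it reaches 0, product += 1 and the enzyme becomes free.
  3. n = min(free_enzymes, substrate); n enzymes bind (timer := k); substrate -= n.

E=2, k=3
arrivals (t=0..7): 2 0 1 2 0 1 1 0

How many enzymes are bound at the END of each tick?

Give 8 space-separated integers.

t=0: arr=2 -> substrate=0 bound=2 product=0
t=1: arr=0 -> substrate=0 bound=2 product=0
t=2: arr=1 -> substrate=1 bound=2 product=0
t=3: arr=2 -> substrate=1 bound=2 product=2
t=4: arr=0 -> substrate=1 bound=2 product=2
t=5: arr=1 -> substrate=2 bound=2 product=2
t=6: arr=1 -> substrate=1 bound=2 product=4
t=7: arr=0 -> substrate=1 bound=2 product=4

Answer: 2 2 2 2 2 2 2 2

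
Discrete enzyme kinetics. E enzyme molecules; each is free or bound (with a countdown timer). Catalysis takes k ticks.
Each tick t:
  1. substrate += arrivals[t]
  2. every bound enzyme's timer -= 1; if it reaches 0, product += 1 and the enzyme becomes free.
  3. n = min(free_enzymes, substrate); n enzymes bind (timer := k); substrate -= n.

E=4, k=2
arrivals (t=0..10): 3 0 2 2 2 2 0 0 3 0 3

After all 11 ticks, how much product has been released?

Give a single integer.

Answer: 14

Derivation:
t=0: arr=3 -> substrate=0 bound=3 product=0
t=1: arr=0 -> substrate=0 bound=3 product=0
t=2: arr=2 -> substrate=0 bound=2 product=3
t=3: arr=2 -> substrate=0 bound=4 product=3
t=4: arr=2 -> substrate=0 bound=4 product=5
t=5: arr=2 -> substrate=0 bound=4 product=7
t=6: arr=0 -> substrate=0 bound=2 product=9
t=7: arr=0 -> substrate=0 bound=0 product=11
t=8: arr=3 -> substrate=0 bound=3 product=11
t=9: arr=0 -> substrate=0 bound=3 product=11
t=10: arr=3 -> substrate=0 bound=3 product=14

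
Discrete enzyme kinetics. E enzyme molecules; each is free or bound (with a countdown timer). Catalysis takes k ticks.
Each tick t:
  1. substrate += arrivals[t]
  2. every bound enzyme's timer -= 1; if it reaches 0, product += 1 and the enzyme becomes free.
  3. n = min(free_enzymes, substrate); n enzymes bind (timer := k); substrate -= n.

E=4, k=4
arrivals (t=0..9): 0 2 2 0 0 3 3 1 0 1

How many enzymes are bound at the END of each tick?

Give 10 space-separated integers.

Answer: 0 2 4 4 4 4 4 4 4 4

Derivation:
t=0: arr=0 -> substrate=0 bound=0 product=0
t=1: arr=2 -> substrate=0 bound=2 product=0
t=2: arr=2 -> substrate=0 bound=4 product=0
t=3: arr=0 -> substrate=0 bound=4 product=0
t=4: arr=0 -> substrate=0 bound=4 product=0
t=5: arr=3 -> substrate=1 bound=4 product=2
t=6: arr=3 -> substrate=2 bound=4 product=4
t=7: arr=1 -> substrate=3 bound=4 product=4
t=8: arr=0 -> substrate=3 bound=4 product=4
t=9: arr=1 -> substrate=2 bound=4 product=6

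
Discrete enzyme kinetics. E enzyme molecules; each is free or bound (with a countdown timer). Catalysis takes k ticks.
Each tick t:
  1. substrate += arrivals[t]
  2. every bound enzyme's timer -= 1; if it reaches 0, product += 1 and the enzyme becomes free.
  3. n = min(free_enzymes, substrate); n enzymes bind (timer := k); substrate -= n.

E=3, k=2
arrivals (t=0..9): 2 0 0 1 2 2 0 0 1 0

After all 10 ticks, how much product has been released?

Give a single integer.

Answer: 7

Derivation:
t=0: arr=2 -> substrate=0 bound=2 product=0
t=1: arr=0 -> substrate=0 bound=2 product=0
t=2: arr=0 -> substrate=0 bound=0 product=2
t=3: arr=1 -> substrate=0 bound=1 product=2
t=4: arr=2 -> substrate=0 bound=3 product=2
t=5: arr=2 -> substrate=1 bound=3 product=3
t=6: arr=0 -> substrate=0 bound=2 product=5
t=7: arr=0 -> substrate=0 bound=1 product=6
t=8: arr=1 -> substrate=0 bound=1 product=7
t=9: arr=0 -> substrate=0 bound=1 product=7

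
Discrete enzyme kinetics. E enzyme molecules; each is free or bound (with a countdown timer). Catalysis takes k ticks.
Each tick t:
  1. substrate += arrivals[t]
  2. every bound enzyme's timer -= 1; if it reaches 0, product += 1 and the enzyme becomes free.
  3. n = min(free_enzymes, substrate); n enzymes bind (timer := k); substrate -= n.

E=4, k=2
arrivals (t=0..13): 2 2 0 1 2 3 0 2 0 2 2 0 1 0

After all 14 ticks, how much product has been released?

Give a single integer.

Answer: 16

Derivation:
t=0: arr=2 -> substrate=0 bound=2 product=0
t=1: arr=2 -> substrate=0 bound=4 product=0
t=2: arr=0 -> substrate=0 bound=2 product=2
t=3: arr=1 -> substrate=0 bound=1 product=4
t=4: arr=2 -> substrate=0 bound=3 product=4
t=5: arr=3 -> substrate=1 bound=4 product=5
t=6: arr=0 -> substrate=0 bound=3 product=7
t=7: arr=2 -> substrate=0 bound=3 product=9
t=8: arr=0 -> substrate=0 bound=2 product=10
t=9: arr=2 -> substrate=0 bound=2 product=12
t=10: arr=2 -> substrate=0 bound=4 product=12
t=11: arr=0 -> substrate=0 bound=2 product=14
t=12: arr=1 -> substrate=0 bound=1 product=16
t=13: arr=0 -> substrate=0 bound=1 product=16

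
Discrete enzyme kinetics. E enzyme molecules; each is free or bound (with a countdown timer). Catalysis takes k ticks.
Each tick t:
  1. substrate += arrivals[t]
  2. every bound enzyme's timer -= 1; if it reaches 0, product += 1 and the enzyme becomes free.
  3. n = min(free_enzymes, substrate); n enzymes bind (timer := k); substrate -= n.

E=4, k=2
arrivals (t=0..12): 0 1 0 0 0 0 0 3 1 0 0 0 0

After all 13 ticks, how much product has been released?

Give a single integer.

Answer: 5

Derivation:
t=0: arr=0 -> substrate=0 bound=0 product=0
t=1: arr=1 -> substrate=0 bound=1 product=0
t=2: arr=0 -> substrate=0 bound=1 product=0
t=3: arr=0 -> substrate=0 bound=0 product=1
t=4: arr=0 -> substrate=0 bound=0 product=1
t=5: arr=0 -> substrate=0 bound=0 product=1
t=6: arr=0 -> substrate=0 bound=0 product=1
t=7: arr=3 -> substrate=0 bound=3 product=1
t=8: arr=1 -> substrate=0 bound=4 product=1
t=9: arr=0 -> substrate=0 bound=1 product=4
t=10: arr=0 -> substrate=0 bound=0 product=5
t=11: arr=0 -> substrate=0 bound=0 product=5
t=12: arr=0 -> substrate=0 bound=0 product=5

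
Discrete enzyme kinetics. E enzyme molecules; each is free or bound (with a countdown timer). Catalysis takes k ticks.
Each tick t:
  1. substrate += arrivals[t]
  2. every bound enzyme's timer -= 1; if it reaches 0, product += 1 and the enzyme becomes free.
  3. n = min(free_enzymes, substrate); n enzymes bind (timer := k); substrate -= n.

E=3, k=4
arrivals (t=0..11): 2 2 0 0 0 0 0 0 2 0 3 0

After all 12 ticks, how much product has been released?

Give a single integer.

Answer: 4

Derivation:
t=0: arr=2 -> substrate=0 bound=2 product=0
t=1: arr=2 -> substrate=1 bound=3 product=0
t=2: arr=0 -> substrate=1 bound=3 product=0
t=3: arr=0 -> substrate=1 bound=3 product=0
t=4: arr=0 -> substrate=0 bound=2 product=2
t=5: arr=0 -> substrate=0 bound=1 product=3
t=6: arr=0 -> substrate=0 bound=1 product=3
t=7: arr=0 -> substrate=0 bound=1 product=3
t=8: arr=2 -> substrate=0 bound=2 product=4
t=9: arr=0 -> substrate=0 bound=2 product=4
t=10: arr=3 -> substrate=2 bound=3 product=4
t=11: arr=0 -> substrate=2 bound=3 product=4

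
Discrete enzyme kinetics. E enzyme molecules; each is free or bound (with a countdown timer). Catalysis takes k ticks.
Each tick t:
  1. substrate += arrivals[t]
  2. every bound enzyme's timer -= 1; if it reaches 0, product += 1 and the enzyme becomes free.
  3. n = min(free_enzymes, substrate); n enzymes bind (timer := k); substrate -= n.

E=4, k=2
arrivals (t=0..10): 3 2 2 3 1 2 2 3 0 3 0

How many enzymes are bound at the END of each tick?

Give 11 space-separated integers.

Answer: 3 4 4 4 4 4 4 4 3 4 3

Derivation:
t=0: arr=3 -> substrate=0 bound=3 product=0
t=1: arr=2 -> substrate=1 bound=4 product=0
t=2: arr=2 -> substrate=0 bound=4 product=3
t=3: arr=3 -> substrate=2 bound=4 product=4
t=4: arr=1 -> substrate=0 bound=4 product=7
t=5: arr=2 -> substrate=1 bound=4 product=8
t=6: arr=2 -> substrate=0 bound=4 product=11
t=7: arr=3 -> substrate=2 bound=4 product=12
t=8: arr=0 -> substrate=0 bound=3 product=15
t=9: arr=3 -> substrate=1 bound=4 product=16
t=10: arr=0 -> substrate=0 bound=3 product=18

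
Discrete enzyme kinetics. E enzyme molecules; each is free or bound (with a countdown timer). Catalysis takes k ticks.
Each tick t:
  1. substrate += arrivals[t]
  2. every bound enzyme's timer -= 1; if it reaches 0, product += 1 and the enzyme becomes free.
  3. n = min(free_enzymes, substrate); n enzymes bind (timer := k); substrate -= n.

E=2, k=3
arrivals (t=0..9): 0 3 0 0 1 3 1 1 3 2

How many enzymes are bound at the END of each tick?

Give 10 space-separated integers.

t=0: arr=0 -> substrate=0 bound=0 product=0
t=1: arr=3 -> substrate=1 bound=2 product=0
t=2: arr=0 -> substrate=1 bound=2 product=0
t=3: arr=0 -> substrate=1 bound=2 product=0
t=4: arr=1 -> substrate=0 bound=2 product=2
t=5: arr=3 -> substrate=3 bound=2 product=2
t=6: arr=1 -> substrate=4 bound=2 product=2
t=7: arr=1 -> substrate=3 bound=2 product=4
t=8: arr=3 -> substrate=6 bound=2 product=4
t=9: arr=2 -> substrate=8 bound=2 product=4

Answer: 0 2 2 2 2 2 2 2 2 2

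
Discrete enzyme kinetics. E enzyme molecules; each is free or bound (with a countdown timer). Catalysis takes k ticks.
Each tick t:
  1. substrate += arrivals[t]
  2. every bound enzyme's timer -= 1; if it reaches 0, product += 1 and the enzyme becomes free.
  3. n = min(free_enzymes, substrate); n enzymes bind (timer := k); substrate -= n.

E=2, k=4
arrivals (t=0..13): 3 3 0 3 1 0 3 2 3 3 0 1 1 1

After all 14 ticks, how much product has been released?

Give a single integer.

Answer: 6

Derivation:
t=0: arr=3 -> substrate=1 bound=2 product=0
t=1: arr=3 -> substrate=4 bound=2 product=0
t=2: arr=0 -> substrate=4 bound=2 product=0
t=3: arr=3 -> substrate=7 bound=2 product=0
t=4: arr=1 -> substrate=6 bound=2 product=2
t=5: arr=0 -> substrate=6 bound=2 product=2
t=6: arr=3 -> substrate=9 bound=2 product=2
t=7: arr=2 -> substrate=11 bound=2 product=2
t=8: arr=3 -> substrate=12 bound=2 product=4
t=9: arr=3 -> substrate=15 bound=2 product=4
t=10: arr=0 -> substrate=15 bound=2 product=4
t=11: arr=1 -> substrate=16 bound=2 product=4
t=12: arr=1 -> substrate=15 bound=2 product=6
t=13: arr=1 -> substrate=16 bound=2 product=6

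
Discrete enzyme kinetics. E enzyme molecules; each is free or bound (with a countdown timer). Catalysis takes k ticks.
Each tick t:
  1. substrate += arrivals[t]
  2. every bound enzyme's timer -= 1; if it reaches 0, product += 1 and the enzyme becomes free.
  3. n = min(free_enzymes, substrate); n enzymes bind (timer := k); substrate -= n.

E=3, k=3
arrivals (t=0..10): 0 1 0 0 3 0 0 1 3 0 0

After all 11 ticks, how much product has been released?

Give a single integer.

t=0: arr=0 -> substrate=0 bound=0 product=0
t=1: arr=1 -> substrate=0 bound=1 product=0
t=2: arr=0 -> substrate=0 bound=1 product=0
t=3: arr=0 -> substrate=0 bound=1 product=0
t=4: arr=3 -> substrate=0 bound=3 product=1
t=5: arr=0 -> substrate=0 bound=3 product=1
t=6: arr=0 -> substrate=0 bound=3 product=1
t=7: arr=1 -> substrate=0 bound=1 product=4
t=8: arr=3 -> substrate=1 bound=3 product=4
t=9: arr=0 -> substrate=1 bound=3 product=4
t=10: arr=0 -> substrate=0 bound=3 product=5

Answer: 5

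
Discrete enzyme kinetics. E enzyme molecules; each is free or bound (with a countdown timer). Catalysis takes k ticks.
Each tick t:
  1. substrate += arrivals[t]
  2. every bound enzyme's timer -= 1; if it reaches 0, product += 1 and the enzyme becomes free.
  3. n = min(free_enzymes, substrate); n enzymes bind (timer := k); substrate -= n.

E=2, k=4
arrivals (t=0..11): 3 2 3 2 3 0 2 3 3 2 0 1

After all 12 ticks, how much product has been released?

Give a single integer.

t=0: arr=3 -> substrate=1 bound=2 product=0
t=1: arr=2 -> substrate=3 bound=2 product=0
t=2: arr=3 -> substrate=6 bound=2 product=0
t=3: arr=2 -> substrate=8 bound=2 product=0
t=4: arr=3 -> substrate=9 bound=2 product=2
t=5: arr=0 -> substrate=9 bound=2 product=2
t=6: arr=2 -> substrate=11 bound=2 product=2
t=7: arr=3 -> substrate=14 bound=2 product=2
t=8: arr=3 -> substrate=15 bound=2 product=4
t=9: arr=2 -> substrate=17 bound=2 product=4
t=10: arr=0 -> substrate=17 bound=2 product=4
t=11: arr=1 -> substrate=18 bound=2 product=4

Answer: 4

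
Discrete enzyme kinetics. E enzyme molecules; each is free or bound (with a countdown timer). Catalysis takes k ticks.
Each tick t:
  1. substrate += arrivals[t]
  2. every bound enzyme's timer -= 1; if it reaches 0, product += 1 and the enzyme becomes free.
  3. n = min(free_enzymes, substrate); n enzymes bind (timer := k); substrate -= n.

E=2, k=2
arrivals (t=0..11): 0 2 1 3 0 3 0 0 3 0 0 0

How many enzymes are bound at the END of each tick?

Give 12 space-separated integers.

Answer: 0 2 2 2 2 2 2 2 2 2 2 2

Derivation:
t=0: arr=0 -> substrate=0 bound=0 product=0
t=1: arr=2 -> substrate=0 bound=2 product=0
t=2: arr=1 -> substrate=1 bound=2 product=0
t=3: arr=3 -> substrate=2 bound=2 product=2
t=4: arr=0 -> substrate=2 bound=2 product=2
t=5: arr=3 -> substrate=3 bound=2 product=4
t=6: arr=0 -> substrate=3 bound=2 product=4
t=7: arr=0 -> substrate=1 bound=2 product=6
t=8: arr=3 -> substrate=4 bound=2 product=6
t=9: arr=0 -> substrate=2 bound=2 product=8
t=10: arr=0 -> substrate=2 bound=2 product=8
t=11: arr=0 -> substrate=0 bound=2 product=10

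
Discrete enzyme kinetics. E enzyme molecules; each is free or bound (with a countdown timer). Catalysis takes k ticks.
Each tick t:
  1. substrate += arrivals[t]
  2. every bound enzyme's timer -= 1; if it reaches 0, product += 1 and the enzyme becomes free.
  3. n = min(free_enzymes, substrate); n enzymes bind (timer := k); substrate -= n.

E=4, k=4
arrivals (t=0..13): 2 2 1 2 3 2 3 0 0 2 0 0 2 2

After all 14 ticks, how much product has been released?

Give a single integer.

Answer: 12

Derivation:
t=0: arr=2 -> substrate=0 bound=2 product=0
t=1: arr=2 -> substrate=0 bound=4 product=0
t=2: arr=1 -> substrate=1 bound=4 product=0
t=3: arr=2 -> substrate=3 bound=4 product=0
t=4: arr=3 -> substrate=4 bound=4 product=2
t=5: arr=2 -> substrate=4 bound=4 product=4
t=6: arr=3 -> substrate=7 bound=4 product=4
t=7: arr=0 -> substrate=7 bound=4 product=4
t=8: arr=0 -> substrate=5 bound=4 product=6
t=9: arr=2 -> substrate=5 bound=4 product=8
t=10: arr=0 -> substrate=5 bound=4 product=8
t=11: arr=0 -> substrate=5 bound=4 product=8
t=12: arr=2 -> substrate=5 bound=4 product=10
t=13: arr=2 -> substrate=5 bound=4 product=12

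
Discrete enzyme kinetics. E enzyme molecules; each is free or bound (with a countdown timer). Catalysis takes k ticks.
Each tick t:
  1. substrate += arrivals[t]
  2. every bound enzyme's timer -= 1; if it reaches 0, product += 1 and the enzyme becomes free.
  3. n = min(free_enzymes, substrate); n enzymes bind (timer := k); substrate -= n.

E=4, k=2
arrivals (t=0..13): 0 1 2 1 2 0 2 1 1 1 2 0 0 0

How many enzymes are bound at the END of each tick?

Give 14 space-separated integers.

t=0: arr=0 -> substrate=0 bound=0 product=0
t=1: arr=1 -> substrate=0 bound=1 product=0
t=2: arr=2 -> substrate=0 bound=3 product=0
t=3: arr=1 -> substrate=0 bound=3 product=1
t=4: arr=2 -> substrate=0 bound=3 product=3
t=5: arr=0 -> substrate=0 bound=2 product=4
t=6: arr=2 -> substrate=0 bound=2 product=6
t=7: arr=1 -> substrate=0 bound=3 product=6
t=8: arr=1 -> substrate=0 bound=2 product=8
t=9: arr=1 -> substrate=0 bound=2 product=9
t=10: arr=2 -> substrate=0 bound=3 product=10
t=11: arr=0 -> substrate=0 bound=2 product=11
t=12: arr=0 -> substrate=0 bound=0 product=13
t=13: arr=0 -> substrate=0 bound=0 product=13

Answer: 0 1 3 3 3 2 2 3 2 2 3 2 0 0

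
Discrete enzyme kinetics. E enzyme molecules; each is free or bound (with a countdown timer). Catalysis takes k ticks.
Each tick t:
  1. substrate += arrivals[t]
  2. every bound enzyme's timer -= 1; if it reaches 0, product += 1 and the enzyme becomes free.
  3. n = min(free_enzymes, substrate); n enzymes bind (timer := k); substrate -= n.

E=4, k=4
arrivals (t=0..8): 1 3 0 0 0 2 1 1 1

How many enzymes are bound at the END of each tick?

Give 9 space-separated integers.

t=0: arr=1 -> substrate=0 bound=1 product=0
t=1: arr=3 -> substrate=0 bound=4 product=0
t=2: arr=0 -> substrate=0 bound=4 product=0
t=3: arr=0 -> substrate=0 bound=4 product=0
t=4: arr=0 -> substrate=0 bound=3 product=1
t=5: arr=2 -> substrate=0 bound=2 product=4
t=6: arr=1 -> substrate=0 bound=3 product=4
t=7: arr=1 -> substrate=0 bound=4 product=4
t=8: arr=1 -> substrate=1 bound=4 product=4

Answer: 1 4 4 4 3 2 3 4 4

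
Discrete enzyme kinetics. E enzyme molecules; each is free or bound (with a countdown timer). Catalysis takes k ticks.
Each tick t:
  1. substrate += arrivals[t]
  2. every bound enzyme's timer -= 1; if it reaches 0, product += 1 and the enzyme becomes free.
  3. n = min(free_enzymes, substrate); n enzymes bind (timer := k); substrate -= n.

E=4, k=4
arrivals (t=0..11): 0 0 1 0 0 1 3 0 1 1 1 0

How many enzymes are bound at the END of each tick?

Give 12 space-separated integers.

t=0: arr=0 -> substrate=0 bound=0 product=0
t=1: arr=0 -> substrate=0 bound=0 product=0
t=2: arr=1 -> substrate=0 bound=1 product=0
t=3: arr=0 -> substrate=0 bound=1 product=0
t=4: arr=0 -> substrate=0 bound=1 product=0
t=5: arr=1 -> substrate=0 bound=2 product=0
t=6: arr=3 -> substrate=0 bound=4 product=1
t=7: arr=0 -> substrate=0 bound=4 product=1
t=8: arr=1 -> substrate=1 bound=4 product=1
t=9: arr=1 -> substrate=1 bound=4 product=2
t=10: arr=1 -> substrate=0 bound=3 product=5
t=11: arr=0 -> substrate=0 bound=3 product=5

Answer: 0 0 1 1 1 2 4 4 4 4 3 3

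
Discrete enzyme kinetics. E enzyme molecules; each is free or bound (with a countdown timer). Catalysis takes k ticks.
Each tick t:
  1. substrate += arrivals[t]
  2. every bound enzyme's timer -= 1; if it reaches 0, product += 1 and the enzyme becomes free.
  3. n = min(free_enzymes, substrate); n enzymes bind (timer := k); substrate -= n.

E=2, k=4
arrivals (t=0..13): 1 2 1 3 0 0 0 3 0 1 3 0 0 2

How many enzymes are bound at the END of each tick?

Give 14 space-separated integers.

t=0: arr=1 -> substrate=0 bound=1 product=0
t=1: arr=2 -> substrate=1 bound=2 product=0
t=2: arr=1 -> substrate=2 bound=2 product=0
t=3: arr=3 -> substrate=5 bound=2 product=0
t=4: arr=0 -> substrate=4 bound=2 product=1
t=5: arr=0 -> substrate=3 bound=2 product=2
t=6: arr=0 -> substrate=3 bound=2 product=2
t=7: arr=3 -> substrate=6 bound=2 product=2
t=8: arr=0 -> substrate=5 bound=2 product=3
t=9: arr=1 -> substrate=5 bound=2 product=4
t=10: arr=3 -> substrate=8 bound=2 product=4
t=11: arr=0 -> substrate=8 bound=2 product=4
t=12: arr=0 -> substrate=7 bound=2 product=5
t=13: arr=2 -> substrate=8 bound=2 product=6

Answer: 1 2 2 2 2 2 2 2 2 2 2 2 2 2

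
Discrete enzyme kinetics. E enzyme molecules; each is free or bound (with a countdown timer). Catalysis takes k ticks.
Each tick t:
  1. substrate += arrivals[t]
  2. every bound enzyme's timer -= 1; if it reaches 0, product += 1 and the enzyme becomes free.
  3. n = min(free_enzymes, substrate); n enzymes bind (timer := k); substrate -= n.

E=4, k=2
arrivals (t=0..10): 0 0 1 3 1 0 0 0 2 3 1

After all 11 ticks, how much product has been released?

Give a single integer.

t=0: arr=0 -> substrate=0 bound=0 product=0
t=1: arr=0 -> substrate=0 bound=0 product=0
t=2: arr=1 -> substrate=0 bound=1 product=0
t=3: arr=3 -> substrate=0 bound=4 product=0
t=4: arr=1 -> substrate=0 bound=4 product=1
t=5: arr=0 -> substrate=0 bound=1 product=4
t=6: arr=0 -> substrate=0 bound=0 product=5
t=7: arr=0 -> substrate=0 bound=0 product=5
t=8: arr=2 -> substrate=0 bound=2 product=5
t=9: arr=3 -> substrate=1 bound=4 product=5
t=10: arr=1 -> substrate=0 bound=4 product=7

Answer: 7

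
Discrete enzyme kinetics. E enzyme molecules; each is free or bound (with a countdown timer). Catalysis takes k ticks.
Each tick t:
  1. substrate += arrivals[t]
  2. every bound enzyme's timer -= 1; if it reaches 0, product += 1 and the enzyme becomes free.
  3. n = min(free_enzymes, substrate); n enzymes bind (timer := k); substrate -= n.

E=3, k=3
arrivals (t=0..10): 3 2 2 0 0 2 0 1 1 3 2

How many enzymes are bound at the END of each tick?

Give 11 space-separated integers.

Answer: 3 3 3 3 3 3 3 3 3 3 3

Derivation:
t=0: arr=3 -> substrate=0 bound=3 product=0
t=1: arr=2 -> substrate=2 bound=3 product=0
t=2: arr=2 -> substrate=4 bound=3 product=0
t=3: arr=0 -> substrate=1 bound=3 product=3
t=4: arr=0 -> substrate=1 bound=3 product=3
t=5: arr=2 -> substrate=3 bound=3 product=3
t=6: arr=0 -> substrate=0 bound=3 product=6
t=7: arr=1 -> substrate=1 bound=3 product=6
t=8: arr=1 -> substrate=2 bound=3 product=6
t=9: arr=3 -> substrate=2 bound=3 product=9
t=10: arr=2 -> substrate=4 bound=3 product=9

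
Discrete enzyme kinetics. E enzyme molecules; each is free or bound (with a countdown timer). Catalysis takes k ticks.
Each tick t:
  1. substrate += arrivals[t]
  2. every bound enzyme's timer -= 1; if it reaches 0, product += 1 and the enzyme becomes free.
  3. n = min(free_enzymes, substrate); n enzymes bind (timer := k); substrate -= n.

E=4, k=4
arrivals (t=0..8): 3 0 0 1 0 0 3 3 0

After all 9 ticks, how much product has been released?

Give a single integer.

t=0: arr=3 -> substrate=0 bound=3 product=0
t=1: arr=0 -> substrate=0 bound=3 product=0
t=2: arr=0 -> substrate=0 bound=3 product=0
t=3: arr=1 -> substrate=0 bound=4 product=0
t=4: arr=0 -> substrate=0 bound=1 product=3
t=5: arr=0 -> substrate=0 bound=1 product=3
t=6: arr=3 -> substrate=0 bound=4 product=3
t=7: arr=3 -> substrate=2 bound=4 product=4
t=8: arr=0 -> substrate=2 bound=4 product=4

Answer: 4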